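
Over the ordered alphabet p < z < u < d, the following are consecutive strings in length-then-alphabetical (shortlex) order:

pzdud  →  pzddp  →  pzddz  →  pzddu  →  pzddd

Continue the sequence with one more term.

puppp

The successor of pzddd increments the rightmost position that isn't already d and resets every position after it to p.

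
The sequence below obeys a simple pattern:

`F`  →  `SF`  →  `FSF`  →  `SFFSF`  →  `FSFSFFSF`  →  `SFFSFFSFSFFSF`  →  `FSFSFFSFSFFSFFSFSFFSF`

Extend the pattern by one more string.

From term 3 onward, concatenate the second-to-last term with the last: F·SF = FSF, SF·FSF = SFFSF, …
The next term joins SFFSFFSFSFFSF and FSFSFFSFSFFSFFSFSFFSF.

SFFSFFSFSFFSFFSFSFFSFSFFSFFSFSFFSF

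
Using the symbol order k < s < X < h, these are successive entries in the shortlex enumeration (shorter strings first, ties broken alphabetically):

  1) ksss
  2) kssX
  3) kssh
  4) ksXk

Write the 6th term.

ksXX

Continuing the enumeration 2 steps past ksXk: ksXk → ksXs → (answer).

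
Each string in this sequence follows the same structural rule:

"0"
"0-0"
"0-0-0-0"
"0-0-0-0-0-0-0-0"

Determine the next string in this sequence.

Each string is two copies of the previous one joined by '-'.
Doubling 0-0-0-0-0-0-0-0 with '-' between the halves:

0-0-0-0-0-0-0-0-0-0-0-0-0-0-0-0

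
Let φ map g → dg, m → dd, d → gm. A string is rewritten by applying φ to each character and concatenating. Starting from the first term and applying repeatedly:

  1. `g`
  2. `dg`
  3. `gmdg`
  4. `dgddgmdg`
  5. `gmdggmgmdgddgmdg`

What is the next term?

Applying the rule to each of the 16 symbols of gmdggmgmdgddgmdg gives the pieces dg dd gm dg dg dd dg dd gm dg gm gm dg dd gm dg, which concatenate to the answer.

dgddgmdgdgdddgddgmdggmgmdgddgmdg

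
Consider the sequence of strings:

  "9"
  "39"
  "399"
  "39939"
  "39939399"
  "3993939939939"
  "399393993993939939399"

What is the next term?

This is a Fibonacci-style word recurrence s(k) = s(k−1)·s(k−2): e.g. 39·9 = 399.
So term 8 is 399393993993939939399·3993939939939.

3993939939939399393993993939939939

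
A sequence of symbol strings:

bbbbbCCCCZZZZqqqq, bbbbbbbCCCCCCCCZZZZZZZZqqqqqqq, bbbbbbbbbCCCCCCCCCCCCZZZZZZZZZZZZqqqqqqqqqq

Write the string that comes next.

The n-th term is 2n+3 b's then 4n C's then 4n Z's then 3n+1 q's (n = 1, 2, …).
For the next term, n = 4, so the run lengths are 11, 16, 16, 13.

bbbbbbbbbbbCCCCCCCCCCCCCCCCZZZZZZZZZZZZZZZZqqqqqqqqqqqqq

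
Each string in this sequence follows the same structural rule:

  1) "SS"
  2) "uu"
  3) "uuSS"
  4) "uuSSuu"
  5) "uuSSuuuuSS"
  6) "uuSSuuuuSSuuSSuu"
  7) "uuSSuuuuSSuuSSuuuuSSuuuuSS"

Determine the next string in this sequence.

From term 3 onward, concatenate the last term with the second-to-last: uu·SS = uuSS, uuSS·uu = uuSSuu, …
Continuing: uuSSuuuuSSuuSSuuuuSSuuuuSS · uuSSuuuuSSuuSSuu gives term 8.

uuSSuuuuSSuuSSuuuuSSuuuuSSuuSSuuuuSSuuSSuu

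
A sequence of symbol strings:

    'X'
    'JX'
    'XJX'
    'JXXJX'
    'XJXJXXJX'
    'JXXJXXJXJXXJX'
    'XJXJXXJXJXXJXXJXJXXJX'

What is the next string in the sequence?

JXXJXXJXJXXJXXJXJXXJXJXXJXXJXJXXJX

From term 3 onward, concatenate the second-to-last term with the last: X·JX = XJX, JX·XJX = JXXJX, …
The next term joins JXXJXXJXJXXJX and XJXJXXJXJXXJXXJXJXXJX.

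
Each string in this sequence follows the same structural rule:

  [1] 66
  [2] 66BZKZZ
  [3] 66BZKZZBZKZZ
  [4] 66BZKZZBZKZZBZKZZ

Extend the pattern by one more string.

Each term is the previous one with BZKZZ appended.
Applying this once more to 66BZKZZBZKZZBZKZZ:

66BZKZZBZKZZBZKZZBZKZZ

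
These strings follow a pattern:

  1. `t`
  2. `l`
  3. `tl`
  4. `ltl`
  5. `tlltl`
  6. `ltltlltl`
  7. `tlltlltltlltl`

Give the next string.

ltltlltltlltlltltlltl

Each term (from the third on) is the two preceding terms concatenated in order: term 3 = t·l = tl.
Continuing: ltltlltl · tlltlltltlltl gives term 8.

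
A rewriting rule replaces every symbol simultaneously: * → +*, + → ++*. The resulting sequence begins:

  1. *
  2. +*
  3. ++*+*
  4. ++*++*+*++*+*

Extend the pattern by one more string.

Applying the rule to each of the 13 symbols of ++*++*+*++*+* gives the pieces ++* ++* +* ++* ++* +* ++* +* ++* ++* +* ++* +*, which concatenate to the answer.

++*++*+*++*++*+*++*+*++*++*+*++*+*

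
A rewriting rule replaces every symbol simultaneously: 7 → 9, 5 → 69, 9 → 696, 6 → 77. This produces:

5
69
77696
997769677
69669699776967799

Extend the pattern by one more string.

Rewriting the 17 symbols of 69669699776967799 one by one yields 77 696 77 77 696 77 696 696 9 9 77 696 77 9 9 696 696; concatenated:

7769677776967769669699776967799696696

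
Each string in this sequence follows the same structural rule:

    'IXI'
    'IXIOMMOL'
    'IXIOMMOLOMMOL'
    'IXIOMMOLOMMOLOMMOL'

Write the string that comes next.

Each term is the previous one with OMMOL appended.
Applying this once more to IXIOMMOLOMMOLOMMOL:

IXIOMMOLOMMOLOMMOLOMMOL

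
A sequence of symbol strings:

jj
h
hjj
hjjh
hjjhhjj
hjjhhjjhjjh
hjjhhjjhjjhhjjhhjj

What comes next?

Each term (from the third on) is the previous term followed by the one before it: term 3 = h·jj = hjj.
So term 8 is hjjhhjjhjjhhjjhhjj·hjjhhjjhjjh.

hjjhhjjhjjhhjjhhjjhjjhhjjhjjh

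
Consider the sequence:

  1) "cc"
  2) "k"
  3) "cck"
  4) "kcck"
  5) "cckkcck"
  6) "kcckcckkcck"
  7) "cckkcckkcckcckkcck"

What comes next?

Each term (from the third on) is the two preceding terms concatenated in order: term 3 = cc·k = cck.
So term 8 is kcckcckkcck·cckkcckkcckcckkcck.

kcckcckkcckcckkcckkcckcckkcck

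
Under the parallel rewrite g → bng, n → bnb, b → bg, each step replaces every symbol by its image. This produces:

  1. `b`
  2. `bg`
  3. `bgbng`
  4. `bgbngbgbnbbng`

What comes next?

bgbngbgbnbbngbgbngbgbnbbgbgbnbbng

Applying the rule to each of the 13 symbols of bgbngbgbnbbng gives the pieces bg bng bg bnb bng bg bng bg bnb bg bg bnb bng, which concatenate to the answer.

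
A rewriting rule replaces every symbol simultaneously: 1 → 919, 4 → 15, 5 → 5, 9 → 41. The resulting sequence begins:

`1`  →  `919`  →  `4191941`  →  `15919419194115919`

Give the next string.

919541919411591941919411591991954191941

Applying the rule to each of the 17 symbols of 15919419194115919 gives the pieces 919 5 41 919 41 15 919 41 919 41 15 919 919 5 41 919 41, which concatenate to the answer.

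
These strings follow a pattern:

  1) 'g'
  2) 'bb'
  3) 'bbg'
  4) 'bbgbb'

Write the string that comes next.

This is a Fibonacci-style word recurrence s(k) = s(k−1)·s(k−2): e.g. bb·g = bbg.
Continuing: bbgbb · bbg gives term 5.

bbgbbbbg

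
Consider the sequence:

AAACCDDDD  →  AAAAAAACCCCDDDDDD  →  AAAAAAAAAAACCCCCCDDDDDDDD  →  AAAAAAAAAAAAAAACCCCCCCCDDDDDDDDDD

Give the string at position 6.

AAAAAAAAAAAAAAAAAAAAAAACCCCCCCCCCCCDDDDDDDDDDDDDD

Term n consists of 4n-1 A's, followed by 2n C's, followed by 2n+2 D's (n = 1, 2, …).
At n = 6 the blocks have lengths 23, 12, 14.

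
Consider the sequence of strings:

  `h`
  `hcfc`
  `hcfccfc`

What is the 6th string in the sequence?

hcfccfccfccfccfc

Each term is the previous one with cfc appended.
From hcfccfc, 3 further steps: hcfccfc → hcfccfccfc → hcfccfccfccfc → (answer).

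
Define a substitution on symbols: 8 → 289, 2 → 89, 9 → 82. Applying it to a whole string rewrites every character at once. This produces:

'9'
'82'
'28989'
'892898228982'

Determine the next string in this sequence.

Apply φ to 892898228982 symbol by symbol: 8→289, 9→82, 2→89, 8→289, 9→82, 8→289, 2→89, 2→89, 8→289, 9→82, 8→289, 2→89; joined: 289 82 89 289 82 289 89 89 289 82 289 89.

28982892898228989892898228989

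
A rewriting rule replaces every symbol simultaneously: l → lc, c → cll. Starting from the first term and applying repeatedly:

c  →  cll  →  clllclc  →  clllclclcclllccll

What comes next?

clllclclcclllcclllccllclllclclccllclllclc

φ(clllclclcclllccll) expands symbol-by-symbol to cll lc lc lc cll lc cll lc cll cll lc lc lc cll cll lc lc; joining the 17 pieces gives the next term.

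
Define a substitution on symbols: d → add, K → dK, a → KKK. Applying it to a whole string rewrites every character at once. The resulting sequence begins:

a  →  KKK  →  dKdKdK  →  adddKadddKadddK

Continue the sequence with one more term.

Applying the rule to each of the 15 symbols of adddKadddKadddK gives the pieces KKK add add add dK KKK add add add dK KKK add add add dK, which concatenate to the answer.

KKKaddaddadddKKKKaddaddadddKKKKaddaddadddK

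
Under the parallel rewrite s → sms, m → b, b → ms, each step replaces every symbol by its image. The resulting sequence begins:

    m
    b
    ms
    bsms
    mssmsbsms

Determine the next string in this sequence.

Expanding mssmsbsms: m→b, s→sms, s→sms, m→b, s→sms, b→ms, s→sms, m→b, s→sms. Concatenated: b sms sms b sms ms sms b sms.

bsmssmsbsmsmssmsbsms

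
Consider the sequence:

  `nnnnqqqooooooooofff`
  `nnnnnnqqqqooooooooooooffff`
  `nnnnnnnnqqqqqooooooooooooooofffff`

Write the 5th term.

nnnnnnnnnnnnqqqqqqqooooooooooooooooooooofffffff

The n-th term is 2n-2 n's then n q's then 3n o's then n f's, where the shown terms are n = 3, 4, 5.
Setting n = 7 gives 12, 7, 21, 7 characters in each block.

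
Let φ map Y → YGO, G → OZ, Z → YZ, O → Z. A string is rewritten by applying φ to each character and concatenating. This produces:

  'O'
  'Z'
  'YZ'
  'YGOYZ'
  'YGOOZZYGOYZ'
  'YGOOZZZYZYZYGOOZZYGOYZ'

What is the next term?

φ(YGOOZZZYZYZYGOOZZYGOYZ) expands symbol-by-symbol to YGO OZ Z Z YZ YZ YZ YGO YZ YGO YZ YGO OZ Z Z YZ YZ YGO OZ Z YGO YZ; joining the 22 pieces gives the next term.

YGOOZZZYZYZYZYGOYZYGOYZYGOOZZZYZYZYGOOZZYGOYZ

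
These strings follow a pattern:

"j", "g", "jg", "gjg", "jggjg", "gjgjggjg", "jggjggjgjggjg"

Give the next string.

From term 3 onward, concatenate the second-to-last term with the last: j·g = jg, g·jg = gjg, …
So term 8 is gjgjggjg·jggjggjgjggjg.

gjgjggjgjggjggjgjggjg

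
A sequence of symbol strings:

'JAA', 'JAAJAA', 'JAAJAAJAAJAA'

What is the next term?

JAAJAAJAAJAAJAAJAAJAAJAA

Every step duplicates the string.
One more doubling of JAAJAAJAAJAA gives the answer.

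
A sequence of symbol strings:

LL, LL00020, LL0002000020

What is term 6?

Each term is the previous one with 00020 appended.
From LL0002000020, 3 further steps: LL0002000020 → LL000200002000020 → LL00020000200002000020 → (answer).

LL0002000020000200002000020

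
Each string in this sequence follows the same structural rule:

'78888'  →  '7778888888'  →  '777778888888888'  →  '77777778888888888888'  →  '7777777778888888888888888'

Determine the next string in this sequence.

777777777778888888888888888888

Reading off run lengths: 7 runs 1, 3, 5, 7, 9; 8 runs 4, 7, 10, 13, 16 — each is linear in n (n = 1, 2, …).
Setting n = 6 gives 11, 19 characters in each block.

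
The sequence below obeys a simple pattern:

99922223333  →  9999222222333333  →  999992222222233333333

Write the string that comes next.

The n-th term is n+2 9's then 2n+2 2's then 2n+2 3's (n = 1, 2, …).
At n = 4 the blocks have lengths 6, 10, 10.

99999922222222223333333333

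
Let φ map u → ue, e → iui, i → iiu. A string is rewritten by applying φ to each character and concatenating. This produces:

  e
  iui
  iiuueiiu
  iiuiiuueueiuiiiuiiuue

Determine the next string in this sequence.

Replace each of the 21 characters of iiuiiuueueiuiiiuiiuue in place — iiu iiu ue iiu iiu ue ue iui ue iui iiu ue iiu iiu iiu ue iiu iiu ue ue iui — and concatenate.

iiuiiuueiiuiiuueueiuiueiuiiiuueiiuiiuiiuueiiuiiuueueiui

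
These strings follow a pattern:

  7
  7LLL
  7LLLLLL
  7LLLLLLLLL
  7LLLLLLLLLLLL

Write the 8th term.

7LLLLLLLLLLLLLLLLLLLLL

Each term is the previous one with LLL appended.
From 7LLLLLLLLLLLL, 3 further steps: 7LLLLLLLLLLLL → 7LLLLLLLLLLLLLLL → 7LLLLLLLLLLLLLLLLLL → (answer).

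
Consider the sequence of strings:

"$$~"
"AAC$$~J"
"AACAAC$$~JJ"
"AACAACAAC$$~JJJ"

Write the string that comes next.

AACAACAACAAC$$~JJJJ

Each term wraps the previous one in AAC on the left and J on the right.
One more step from AACAACAAC$$~JJJ gives the answer.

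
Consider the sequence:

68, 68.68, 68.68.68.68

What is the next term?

68.68.68.68.68.68.68.68

Each string is two copies of the previous one joined by '.'.
One more doubling of 68.68.68.68 gives the answer.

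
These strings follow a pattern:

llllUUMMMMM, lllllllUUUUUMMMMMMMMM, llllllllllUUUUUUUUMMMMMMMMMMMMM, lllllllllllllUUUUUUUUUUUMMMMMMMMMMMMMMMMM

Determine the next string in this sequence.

Term n consists of 3n+1 l's, followed by 3n-1 U's, followed by 4n+1 M's (n = 1, 2, …).
Setting n = 5 gives 16, 14, 21 characters in each block.

llllllllllllllllUUUUUUUUUUUUUUMMMMMMMMMMMMMMMMMMMMM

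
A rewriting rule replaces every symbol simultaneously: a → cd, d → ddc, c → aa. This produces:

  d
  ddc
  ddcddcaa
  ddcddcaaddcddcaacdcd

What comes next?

Rewriting the 20 symbols of ddcddcaaddcddcaacdcd one by one yields ddc ddc aa ddc ddc aa cd cd ddc ddc aa ddc ddc aa cd cd aa ddc aa ddc; concatenated:

ddcddcaaddcddcaacdcdddcddcaaddcddcaacdcdaaddcaaddc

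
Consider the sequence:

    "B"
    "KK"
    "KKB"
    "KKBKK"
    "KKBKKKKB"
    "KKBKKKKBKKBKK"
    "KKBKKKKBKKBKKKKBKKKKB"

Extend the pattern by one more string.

KKBKKKKBKKBKKKKBKKKKBKKBKKKKBKKBKK

Each term (from the third on) is the previous term followed by the one before it: term 3 = KK·B = KKB.
The next term joins KKBKKKKBKKBKKKKBKKKKB and KKBKKKKBKKBKK.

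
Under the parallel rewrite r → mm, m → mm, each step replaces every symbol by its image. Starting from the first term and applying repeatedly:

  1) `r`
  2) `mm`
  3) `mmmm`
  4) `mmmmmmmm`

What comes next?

mmmmmmmmmmmmmmmm

Apply φ to mmmmmmmm symbol by symbol: m→mm, m→mm, m→mm, m→mm, m→mm, m→mm, m→mm, m→mm; joined: mm mm mm mm mm mm mm mm.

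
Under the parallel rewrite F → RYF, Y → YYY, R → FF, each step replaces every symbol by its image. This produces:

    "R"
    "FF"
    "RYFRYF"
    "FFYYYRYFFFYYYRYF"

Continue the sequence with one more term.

RYFRYFYYYYYYYYYFFYYYRYFRYFRYFYYYYYYYYYFFYYYRYF

φ(FFYYYRYFFFYYYRYF) expands symbol-by-symbol to RYF RYF YYY YYY YYY FF YYY RYF RYF RYF YYY YYY YYY FF YYY RYF; joining the 16 pieces gives the next term.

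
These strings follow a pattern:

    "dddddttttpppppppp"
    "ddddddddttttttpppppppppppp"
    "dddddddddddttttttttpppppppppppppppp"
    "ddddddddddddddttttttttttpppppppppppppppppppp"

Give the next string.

dddddddddddddddddttttttttttttpppppppppppppppppppppppp

Reading off run lengths: d runs 5, 8, 11, 14; t runs 4, 6, 8, 10; p runs 8, 12, 16, 20 — each is linear in n, where the shown terms are n = 2, 3, 4, 5.
For the next term, n = 6, so the run lengths are 17, 12, 24.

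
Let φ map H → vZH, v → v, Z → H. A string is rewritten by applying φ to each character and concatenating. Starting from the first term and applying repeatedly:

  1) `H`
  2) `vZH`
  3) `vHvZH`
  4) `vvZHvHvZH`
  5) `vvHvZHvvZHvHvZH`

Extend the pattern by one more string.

vvvZHvHvZHvvHvZHvvZHvHvZH

Replace each of the 15 characters of vvHvZHvvZHvHvZH in place — v v vZH v H vZH v v H vZH v vZH v H vZH — and concatenate.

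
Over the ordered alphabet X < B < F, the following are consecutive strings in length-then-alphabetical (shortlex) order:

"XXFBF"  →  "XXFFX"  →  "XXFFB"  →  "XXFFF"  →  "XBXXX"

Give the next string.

XBXXB

The successor of XBXXX increments the rightmost position that isn't already F and resets every position after it to X.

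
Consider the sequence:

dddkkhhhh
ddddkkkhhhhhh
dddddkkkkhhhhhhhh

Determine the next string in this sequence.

The n-th term is n+1 d's then n k's then 2n h's, where the shown terms are n = 2, 3, 4.
For the next term, n = 5, so the run lengths are 6, 5, 10.

ddddddkkkkkhhhhhhhhhh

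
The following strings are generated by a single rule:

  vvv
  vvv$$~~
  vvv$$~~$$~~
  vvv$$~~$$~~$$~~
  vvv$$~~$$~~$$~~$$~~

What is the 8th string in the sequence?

vvv$$~~$$~~$$~~$$~~$$~~$$~~$$~~

Every step adds $$~~ to the end: s(k+1) = s(k)·$$~~.
From vvv$$~~$$~~$$~~$$~~, 3 further steps: vvv$$~~$$~~$$~~$$~~ → vvv$$~~$$~~$$~~$$~~$$~~ → vvv$$~~$$~~$$~~$$~~$$~~$$~~ → (answer).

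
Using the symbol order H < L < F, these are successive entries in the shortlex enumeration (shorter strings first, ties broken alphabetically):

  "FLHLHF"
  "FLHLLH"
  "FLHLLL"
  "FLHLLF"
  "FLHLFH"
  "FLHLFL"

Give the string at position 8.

Continuing the enumeration 2 steps past FLHLFL: FLHLFL → FLHLFF → (answer).

FLHFHH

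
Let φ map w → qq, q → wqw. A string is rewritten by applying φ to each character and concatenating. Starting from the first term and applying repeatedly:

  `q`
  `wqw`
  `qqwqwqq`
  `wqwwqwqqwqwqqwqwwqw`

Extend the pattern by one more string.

Rewriting the 19 symbols of wqwwqwqqwqwqqwqwwqw one by one yields qq wqw qq qq wqw qq wqw wqw qq wqw qq wqw wqw qq wqw qq qq wqw qq; concatenated:

qqwqwqqqqwqwqqwqwwqwqqwqwqqwqwwqwqqwqwqqqqwqwqq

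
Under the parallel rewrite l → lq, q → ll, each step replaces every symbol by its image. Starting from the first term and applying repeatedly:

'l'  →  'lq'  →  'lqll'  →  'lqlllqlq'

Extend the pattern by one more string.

Rewriting each symbol of lqlllqlq: l→lq, q→ll, l→lq, l→lq, l→lq, q→ll, l→lq, q→ll, which concatenates to lq ll lq lq lq ll lq ll.

lqlllqlqlqlllqll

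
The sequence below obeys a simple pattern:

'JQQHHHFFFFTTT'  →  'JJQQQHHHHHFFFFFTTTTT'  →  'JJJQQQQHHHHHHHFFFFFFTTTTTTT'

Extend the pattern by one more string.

JJJJQQQQQHHHHHHHHHFFFFFFFTTTTTTTTT

Term n consists of n-1 J's, followed by n Q's, followed by 2n-1 H's, followed by n+2 F's, followed by 2n-1 T's, where the shown terms are n = 2, 3, 4.
Setting n = 5 gives 4, 5, 9, 7, 9 characters in each block.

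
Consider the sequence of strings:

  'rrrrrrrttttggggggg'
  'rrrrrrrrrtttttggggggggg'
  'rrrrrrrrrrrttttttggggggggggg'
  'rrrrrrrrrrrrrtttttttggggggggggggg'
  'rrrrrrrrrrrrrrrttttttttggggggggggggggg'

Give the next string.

rrrrrrrrrrrrrrrrrtttttttttggggggggggggggggg

Each string has the form r^{2n+1} t^{n+1} g^{2n+1}, where the shown terms are n = 3, 4, 5, 6, 7.
For the next term, n = 8, so the run lengths are 17, 9, 17.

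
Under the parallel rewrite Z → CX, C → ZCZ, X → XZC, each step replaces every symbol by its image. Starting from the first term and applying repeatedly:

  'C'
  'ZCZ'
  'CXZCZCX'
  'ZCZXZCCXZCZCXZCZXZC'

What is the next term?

Rewriting the 19 symbols of ZCZXZCCXZCZCXZCZXZC one by one yields CX ZCZ CX XZC CX ZCZ ZCZ XZC CX ZCZ CX ZCZ XZC CX ZCZ CX XZC CX ZCZ; concatenated:

CXZCZCXXZCCXZCZZCZXZCCXZCZCXZCZXZCCXZCZCXXZCCXZCZ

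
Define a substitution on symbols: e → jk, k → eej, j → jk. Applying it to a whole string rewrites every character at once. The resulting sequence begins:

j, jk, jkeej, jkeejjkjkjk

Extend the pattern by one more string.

jkeejjkjkjkjkeejjkeejjkeej

Expanding jkeejjkjkjk: j→jk, k→eej, e→jk, e→jk, j→jk, j→jk, k→eej, j→jk, k→eej, j→jk, k→eej. Concatenated: jk eej jk jk jk jk eej jk eej jk eej.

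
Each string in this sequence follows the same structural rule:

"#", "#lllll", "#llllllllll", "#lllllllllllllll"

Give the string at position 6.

Every step adds lllll to the end: s(k+1) = s(k)·lllll.
From #lllllllllllllll, 2 further steps: #lllllllllllllll → #llllllllllllllllllll → (answer).

#lllllllllllllllllllllllll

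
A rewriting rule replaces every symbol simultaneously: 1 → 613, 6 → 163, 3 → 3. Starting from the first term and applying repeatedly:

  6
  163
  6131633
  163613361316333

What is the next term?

Replace each of the 15 characters of 163613361316333 in place — 613 163 3 163 613 3 3 163 613 3 613 163 3 3 3 — and concatenate.

6131633163613331636133613163333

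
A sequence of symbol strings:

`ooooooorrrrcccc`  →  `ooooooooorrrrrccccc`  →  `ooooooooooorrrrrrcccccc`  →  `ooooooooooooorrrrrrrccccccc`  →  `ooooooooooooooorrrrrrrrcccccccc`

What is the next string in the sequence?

ooooooooooooooooorrrrrrrrrccccccccc

Term n consists of 2n+1 o's, followed by n+1 r's, followed by n+1 c's, where the shown terms are n = 3, 4, 5, 6, 7.
At n = 8 the blocks have lengths 17, 9, 9.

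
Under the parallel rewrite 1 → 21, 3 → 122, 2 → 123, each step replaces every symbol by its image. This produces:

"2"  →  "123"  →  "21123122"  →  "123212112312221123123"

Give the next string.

2112312212321123212112312221123123123212112312221123122

Replace each of the 21 characters of 123212112312221123123 in place — 21 123 122 123 21 123 21 21 123 122 21 123 123 123 21 21 123 122 21 123 122 — and concatenate.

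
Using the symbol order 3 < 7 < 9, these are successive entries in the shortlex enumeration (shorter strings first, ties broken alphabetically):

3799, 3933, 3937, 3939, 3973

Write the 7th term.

3979

Advancing 2 positions from 3973 through 3973 → 3977 reaches term 7.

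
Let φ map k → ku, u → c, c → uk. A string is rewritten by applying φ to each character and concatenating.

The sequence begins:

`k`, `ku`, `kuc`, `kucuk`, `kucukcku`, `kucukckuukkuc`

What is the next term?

φ(kucukckuukkuc) expands symbol-by-symbol to ku c uk c ku uk ku c c ku ku c uk; joining the 13 pieces gives the next term.

kucukckuukkucckukucuk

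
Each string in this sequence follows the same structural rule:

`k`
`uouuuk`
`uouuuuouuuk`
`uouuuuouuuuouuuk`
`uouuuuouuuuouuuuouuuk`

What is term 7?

uouuuuouuuuouuuuouuuuouuuuouuuk

The strings grow by a fixed prefix uouuu each time.
From uouuuuouuuuouuuuouuuk, 2 further steps: uouuuuouuuuouuuuouuuk → uouuuuouuuuouuuuouuuuouuuk → (answer).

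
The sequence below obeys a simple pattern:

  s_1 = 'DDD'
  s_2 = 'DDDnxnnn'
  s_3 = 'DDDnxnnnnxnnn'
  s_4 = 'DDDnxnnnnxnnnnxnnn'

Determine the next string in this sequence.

DDDnxnnnnxnnnnxnnnnxnnn

Every step adds nxnnn to the end: s(k+1) = s(k)·nxnnn.
So the next term is DDDnxnnnnxnnnnxnnn·nxnnn.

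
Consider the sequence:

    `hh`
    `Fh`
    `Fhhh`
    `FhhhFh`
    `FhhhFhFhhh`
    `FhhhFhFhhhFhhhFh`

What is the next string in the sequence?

FhhhFhFhhhFhhhFhFhhhFhFhhh

From term 3 onward, concatenate the last term with the second-to-last: Fh·hh = Fhhh, Fhhh·Fh = FhhhFh, …
So term 7 is FhhhFhFhhhFhhhFh·FhhhFhFhhh.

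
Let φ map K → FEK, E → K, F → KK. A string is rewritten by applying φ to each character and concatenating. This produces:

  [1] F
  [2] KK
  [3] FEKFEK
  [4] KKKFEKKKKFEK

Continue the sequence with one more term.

FEKFEKFEKKKKFEKFEKFEKFEKKKKFEK

Rewriting each symbol of KKKFEKKKKFEK: K→FEK, K→FEK, K→FEK, F→KK, E→K, K→FEK, K→FEK, K→FEK, K→FEK, F→KK, E→K, K→FEK, which concatenates to FEK FEK FEK KK K FEK FEK FEK FEK KK K FEK.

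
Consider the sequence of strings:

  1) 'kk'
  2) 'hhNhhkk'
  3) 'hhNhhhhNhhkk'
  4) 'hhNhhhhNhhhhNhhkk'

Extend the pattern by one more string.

Every step adds hhNhh at the front: s(k+1) = hhNhh·s(k).
One more step from hhNhhhhNhhhhNhhkk gives the answer.

hhNhhhhNhhhhNhhhhNhhkk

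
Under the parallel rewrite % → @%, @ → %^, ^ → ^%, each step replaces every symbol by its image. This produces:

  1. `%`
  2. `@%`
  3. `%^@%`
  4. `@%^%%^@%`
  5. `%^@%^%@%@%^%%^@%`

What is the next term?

Rewriting the 16 symbols of %^@%^%@%@%^%%^@% one by one yields @% ^% %^ @% ^% @% %^ @% %^ @% ^% @% @% ^% %^ @%; concatenated:

@%^%%^@%^%@%%^@%%^@%^%@%@%^%%^@%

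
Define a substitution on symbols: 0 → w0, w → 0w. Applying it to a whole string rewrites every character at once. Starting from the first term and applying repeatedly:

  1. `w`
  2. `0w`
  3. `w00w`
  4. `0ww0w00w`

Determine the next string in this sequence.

w00w0ww00ww0w00w

Rewriting each symbol of 0ww0w00w: 0→w0, w→0w, w→0w, 0→w0, w→0w, 0→w0, 0→w0, w→0w, which concatenates to w0 0w 0w w0 0w w0 w0 0w.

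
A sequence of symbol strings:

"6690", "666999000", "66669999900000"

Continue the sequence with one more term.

6666699999990000000

Each string has the form 6^{n+1} 9^{2n-1} 0^{2n-1} (n = 1, 2, …).
Setting n = 4 gives 5, 7, 7 characters in each block.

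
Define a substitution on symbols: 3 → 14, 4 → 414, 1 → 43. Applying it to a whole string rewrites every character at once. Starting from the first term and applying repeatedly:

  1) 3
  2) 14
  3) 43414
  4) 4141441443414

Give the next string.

φ(4141441443414) expands symbol-by-symbol to 414 43 414 43 414 414 43 414 414 14 414 43 414; joining the 13 pieces gives the next term.

4144341443414414434144141441443414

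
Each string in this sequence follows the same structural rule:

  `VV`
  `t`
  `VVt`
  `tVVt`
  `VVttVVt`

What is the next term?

This is a Fibonacci-style word recurrence s(k) = s(k−2)·s(k−1): e.g. VV·t = VVt.
So term 6 is tVVt·VVttVVt.

tVVtVVttVVt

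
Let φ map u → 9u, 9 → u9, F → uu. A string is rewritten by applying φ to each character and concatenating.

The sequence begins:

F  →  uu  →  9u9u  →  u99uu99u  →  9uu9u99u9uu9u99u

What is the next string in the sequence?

Replace each of the 16 characters of 9uu9u99u9uu9u99u in place — u9 9u 9u u9 9u u9 u9 9u u9 9u 9u u9 9u u9 u9 9u — and concatenate.

u99u9uu99uu9u99uu99u9uu99uu9u99u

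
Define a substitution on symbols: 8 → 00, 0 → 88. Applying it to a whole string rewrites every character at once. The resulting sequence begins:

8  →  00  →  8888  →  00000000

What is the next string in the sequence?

8888888888888888

Apply φ to 00000000 symbol by symbol: 0→88, 0→88, 0→88, 0→88, 0→88, 0→88, 0→88, 0→88; joined: 88 88 88 88 88 88 88 88.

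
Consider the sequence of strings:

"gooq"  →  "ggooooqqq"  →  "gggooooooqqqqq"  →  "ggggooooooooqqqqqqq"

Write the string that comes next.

gggggooooooooooqqqqqqqqq

Term n consists of n g's, followed by 2n o's, followed by 2n-1 q's (n = 1, 2, …).
For the next term, n = 5, so the run lengths are 5, 10, 9.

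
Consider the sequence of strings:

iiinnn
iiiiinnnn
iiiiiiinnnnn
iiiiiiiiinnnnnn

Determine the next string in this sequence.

iiiiiiiiiiinnnnnnn

Term n consists of 2n-1 i's, followed by n+1 n's, where the shown terms are n = 2, 3, 4, 5.
Setting n = 6 gives 11, 7 characters in each block.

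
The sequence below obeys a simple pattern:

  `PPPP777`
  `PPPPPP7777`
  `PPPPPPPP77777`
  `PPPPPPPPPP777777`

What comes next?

PPPPPPPPPPPP7777777

Term n consists of 2n P's, followed by n+1 7's, where the shown terms are n = 2, 3, 4, 5.
Setting n = 6 gives 12, 7 characters in each block.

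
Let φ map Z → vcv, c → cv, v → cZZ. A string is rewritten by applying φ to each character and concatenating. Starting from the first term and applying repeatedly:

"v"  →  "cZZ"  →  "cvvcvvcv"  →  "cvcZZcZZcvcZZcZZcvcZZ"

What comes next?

Replace each of the 21 characters of cvcZZcZZcvcZZcZZcvcZZ in place — cv cZZ cv vcv vcv cv vcv vcv cv cZZ cv vcv vcv cv vcv vcv cv cZZ cv vcv vcv — and concatenate.

cvcZZcvvcvvcvcvvcvvcvcvcZZcvvcvvcvcvvcvvcvcvcZZcvvcvvcv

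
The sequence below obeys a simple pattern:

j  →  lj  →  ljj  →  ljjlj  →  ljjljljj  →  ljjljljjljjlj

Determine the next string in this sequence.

Each term (from the third on) is the previous term followed by the one before it: term 3 = lj·j = ljj.
Continuing: ljjljljjljjlj · ljjljljj gives term 7.

ljjljljjljjljljjljljj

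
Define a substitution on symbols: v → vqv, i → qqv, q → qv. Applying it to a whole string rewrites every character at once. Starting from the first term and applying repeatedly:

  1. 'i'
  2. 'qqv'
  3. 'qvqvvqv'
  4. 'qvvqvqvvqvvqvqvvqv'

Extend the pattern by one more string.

qvvqvvqvqvvqvqvvqvvqvqvvqvvqvqvvqvqvvqvvqvqvvqv

Replace each of the 18 characters of qvvqvqvvqvvqvqvvqv in place — qv vqv vqv qv vqv qv vqv vqv qv vqv vqv qv vqv qv vqv vqv qv vqv — and concatenate.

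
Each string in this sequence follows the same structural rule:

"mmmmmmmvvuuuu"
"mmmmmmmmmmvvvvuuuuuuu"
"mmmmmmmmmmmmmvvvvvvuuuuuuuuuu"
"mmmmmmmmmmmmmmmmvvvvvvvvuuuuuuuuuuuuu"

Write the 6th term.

Each string has the form m^{3n+1} v^{2n-2} u^{3n-2}, where the shown terms are n = 2, 3, 4, 5.
For term 6, n = 7, so the run lengths are 22, 12, 19.

mmmmmmmmmmmmmmmmmmmmmmvvvvvvvvvvvvuuuuuuuuuuuuuuuuuuu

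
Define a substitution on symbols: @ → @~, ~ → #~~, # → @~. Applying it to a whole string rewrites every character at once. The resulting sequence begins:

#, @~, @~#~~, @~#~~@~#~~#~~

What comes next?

@~#~~@~#~~#~~@~#~~@~#~~#~~@~#~~#~~

Replace each of the 13 characters of @~#~~@~#~~#~~ in place — @~ #~~ @~ #~~ #~~ @~ #~~ @~ #~~ #~~ @~ #~~ #~~ — and concatenate.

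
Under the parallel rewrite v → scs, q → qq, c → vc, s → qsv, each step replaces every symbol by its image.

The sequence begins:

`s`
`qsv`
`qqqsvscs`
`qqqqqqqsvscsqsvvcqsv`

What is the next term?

Replace each of the 20 characters of qqqqqqqsvscsqsvvcqsv in place — qq qq qq qq qq qq qq qsv scs qsv vc qsv qq qsv scs scs vc qq qsv scs — and concatenate.

qqqqqqqqqqqqqqqsvscsqsvvcqsvqqqsvscsscsvcqqqsvscs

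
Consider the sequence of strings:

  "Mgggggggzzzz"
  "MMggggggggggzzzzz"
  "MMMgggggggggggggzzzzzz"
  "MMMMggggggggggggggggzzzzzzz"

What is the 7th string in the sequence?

Each string has the form M^{n-1} g^{3n+1} z^{n+2}, where the shown terms are n = 2, 3, 4, 5.
At n = 8 the blocks have lengths 7, 25, 10.

MMMMMMMgggggggggggggggggggggggggzzzzzzzzzz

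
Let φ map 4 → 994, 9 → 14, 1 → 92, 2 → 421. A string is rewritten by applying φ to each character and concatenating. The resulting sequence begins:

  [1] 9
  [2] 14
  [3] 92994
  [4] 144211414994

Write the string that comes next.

Rewriting each symbol of 144211414994: 1→92, 4→994, 4→994, 2→421, 1→92, 1→92, 4→994, 1→92, 4→994, 9→14, 9→14, 4→994, which concatenates to 92 994 994 421 92 92 994 92 994 14 14 994.

929949944219292994929941414994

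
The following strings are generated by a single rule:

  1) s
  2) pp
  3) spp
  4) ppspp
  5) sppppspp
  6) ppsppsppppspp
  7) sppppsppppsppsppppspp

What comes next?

This is a Fibonacci-style word recurrence s(k) = s(k−2)·s(k−1): e.g. s·pp = spp.
So term 8 is ppsppsppppspp·sppppsppppsppsppppspp.

ppsppsppppsppsppppsppppsppsppppspp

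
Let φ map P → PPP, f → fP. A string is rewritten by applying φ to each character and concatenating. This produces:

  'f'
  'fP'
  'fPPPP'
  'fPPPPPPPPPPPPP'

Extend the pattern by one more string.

Rewriting the 14 symbols of fPPPPPPPPPPPPP one by one yields fP PPP PPP PPP PPP PPP PPP PPP PPP PPP PPP PPP PPP PPP; concatenated:

fPPPPPPPPPPPPPPPPPPPPPPPPPPPPPPPPPPPPPPPP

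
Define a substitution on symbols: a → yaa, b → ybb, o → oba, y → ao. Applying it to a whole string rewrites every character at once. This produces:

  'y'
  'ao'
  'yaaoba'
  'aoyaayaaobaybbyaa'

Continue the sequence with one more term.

Replace each of the 17 characters of aoyaayaaobaybbyaa in place — yaa oba ao yaa yaa ao yaa yaa oba ybb yaa ao ybb ybb ao yaa yaa — and concatenate.

yaaobaaoyaayaaaoyaayaaobaybbyaaaoybbybbaoyaayaa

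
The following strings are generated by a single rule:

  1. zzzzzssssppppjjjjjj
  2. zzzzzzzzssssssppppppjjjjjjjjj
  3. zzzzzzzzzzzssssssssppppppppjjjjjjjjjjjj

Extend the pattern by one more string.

zzzzzzzzzzzzzzssssssssssppppppppppjjjjjjjjjjjjjjj

Reading off run lengths: z runs 5, 8, 11; s runs 4, 6, 8; p runs 4, 6, 8; j runs 6, 9, 12 — each is linear in n (n = 1, 2, …).
Setting n = 4 gives 14, 10, 10, 15 characters in each block.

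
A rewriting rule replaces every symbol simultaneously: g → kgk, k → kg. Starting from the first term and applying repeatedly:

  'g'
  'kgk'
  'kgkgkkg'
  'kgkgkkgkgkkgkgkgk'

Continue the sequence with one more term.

Rewriting the 17 symbols of kgkgkkgkgkkgkgkgk one by one yields kg kgk kg kgk kg kg kgk kg kgk kg kg kgk kg kgk kg kgk kg; concatenated:

kgkgkkgkgkkgkgkgkkgkgkkgkgkgkkgkgkkgkgkkg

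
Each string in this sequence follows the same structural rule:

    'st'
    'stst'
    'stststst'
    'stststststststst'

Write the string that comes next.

Every step duplicates the string.
Doubling stststststststst:

stststststststststststststststst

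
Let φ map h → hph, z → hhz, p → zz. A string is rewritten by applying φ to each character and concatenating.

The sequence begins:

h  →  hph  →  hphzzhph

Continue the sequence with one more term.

Apply φ to hphzzhph symbol by symbol: h→hph, p→zz, h→hph, z→hhz, z→hhz, h→hph, p→zz, h→hph; joined: hph zz hph hhz hhz hph zz hph.

hphzzhphhhzhhzhphzzhph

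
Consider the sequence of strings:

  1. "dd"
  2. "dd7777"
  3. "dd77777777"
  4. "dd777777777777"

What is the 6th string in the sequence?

dd77777777777777777777

Every step adds 7777 to the end: s(k+1) = s(k)·7777.
From dd777777777777, 2 further steps: dd777777777777 → dd7777777777777777 → (answer).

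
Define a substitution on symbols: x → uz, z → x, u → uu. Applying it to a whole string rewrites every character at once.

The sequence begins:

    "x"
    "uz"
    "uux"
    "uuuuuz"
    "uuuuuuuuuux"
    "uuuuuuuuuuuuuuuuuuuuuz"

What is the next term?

uuuuuuuuuuuuuuuuuuuuuuuuuuuuuuuuuuuuuuuuuux

φ(uuuuuuuuuuuuuuuuuuuuuz) expands symbol-by-symbol to uu uu uu uu uu uu uu uu uu uu uu uu uu uu uu uu uu uu uu uu uu x; joining the 22 pieces gives the next term.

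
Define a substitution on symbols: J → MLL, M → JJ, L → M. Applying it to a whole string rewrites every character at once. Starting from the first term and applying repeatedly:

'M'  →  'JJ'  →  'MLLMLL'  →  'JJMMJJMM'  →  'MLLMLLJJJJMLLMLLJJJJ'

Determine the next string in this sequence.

Applying the rule to each of the 20 symbols of MLLMLLJJJJMLLMLLJJJJ gives the pieces JJ M M JJ M M MLL MLL MLL MLL JJ M M JJ M M MLL MLL MLL MLL, which concatenate to the answer.

JJMMJJMMMLLMLLMLLMLLJJMMJJMMMLLMLLMLLMLL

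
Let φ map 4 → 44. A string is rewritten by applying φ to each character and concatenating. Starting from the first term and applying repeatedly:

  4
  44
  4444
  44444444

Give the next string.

4444444444444444

Rewriting each symbol of 44444444: 4→44, 4→44, 4→44, 4→44, 4→44, 4→44, 4→44, 4→44, which concatenates to 44 44 44 44 44 44 44 44.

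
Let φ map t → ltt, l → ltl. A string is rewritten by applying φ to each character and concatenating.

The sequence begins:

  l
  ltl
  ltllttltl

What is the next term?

ltllttltlltllttlttltllttltl

Apply φ to ltllttltl symbol by symbol: l→ltl, t→ltt, l→ltl, l→ltl, t→ltt, t→ltt, l→ltl, t→ltt, l→ltl; joined: ltl ltt ltl ltl ltt ltt ltl ltt ltl.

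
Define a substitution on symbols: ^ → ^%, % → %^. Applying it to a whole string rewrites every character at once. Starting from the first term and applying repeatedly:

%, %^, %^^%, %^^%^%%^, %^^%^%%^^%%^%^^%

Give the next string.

%^^%^%%^^%%^%^^%^%%^%^^%%^^%^%%^

φ(%^^%^%%^^%%^%^^%) expands symbol-by-symbol to %^ ^% ^% %^ ^% %^ %^ ^% ^% %^ %^ ^% %^ ^% ^% %^; joining the 16 pieces gives the next term.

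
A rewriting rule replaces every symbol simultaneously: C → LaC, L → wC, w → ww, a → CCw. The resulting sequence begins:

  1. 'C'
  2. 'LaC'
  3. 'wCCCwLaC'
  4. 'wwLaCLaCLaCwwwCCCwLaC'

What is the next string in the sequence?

wwwwwCCCwLaCwCCCwLaCwCCCwLaCwwwwwwLaCLaCLaCwwwCCCwLaC

Applying the rule to each of the 21 symbols of wwLaCLaCLaCwwwCCCwLaC gives the pieces ww ww wC CCw LaC wC CCw LaC wC CCw LaC ww ww ww LaC LaC LaC ww wC CCw LaC, which concatenate to the answer.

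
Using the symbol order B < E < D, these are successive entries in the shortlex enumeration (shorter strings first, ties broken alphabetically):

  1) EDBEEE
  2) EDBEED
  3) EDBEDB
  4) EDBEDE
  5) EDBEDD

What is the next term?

Treat EDBEDD as a base-3 numeral over the given alphabet and add one, carrying through any trailing D's.

EDBDBB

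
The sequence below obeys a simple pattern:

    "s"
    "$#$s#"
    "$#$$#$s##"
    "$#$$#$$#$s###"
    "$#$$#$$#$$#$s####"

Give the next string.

$#$$#$$#$$#$$#$s#####

Each term wraps the previous one in $#$ on the left and # on the right.
So the next term is $#$·$#$$#$$#$$#$s####·#.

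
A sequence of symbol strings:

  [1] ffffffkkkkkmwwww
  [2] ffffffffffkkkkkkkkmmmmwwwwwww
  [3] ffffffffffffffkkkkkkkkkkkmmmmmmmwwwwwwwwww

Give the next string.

ffffffffffffffffffkkkkkkkkkkkkkkmmmmmmmmmmwwwwwwwwwwwww

The n-th term is 4n+2 f's then 3n+2 k's then 3n-2 m's then 3n+1 w's (n = 1, 2, …).
Setting n = 4 gives 18, 14, 10, 13 characters in each block.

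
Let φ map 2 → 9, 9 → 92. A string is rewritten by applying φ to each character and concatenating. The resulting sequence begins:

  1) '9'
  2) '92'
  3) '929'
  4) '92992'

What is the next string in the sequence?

Rewriting each symbol of 92992: 9→92, 2→9, 9→92, 9→92, 2→9, which concatenates to 92 9 92 92 9.

92992929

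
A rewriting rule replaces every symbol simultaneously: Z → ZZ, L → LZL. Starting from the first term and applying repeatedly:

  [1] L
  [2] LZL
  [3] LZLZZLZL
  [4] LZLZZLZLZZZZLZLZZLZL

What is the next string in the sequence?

Replace each of the 20 characters of LZLZZLZLZZZZLZLZZLZL in place — LZL ZZ LZL ZZ ZZ LZL ZZ LZL ZZ ZZ ZZ ZZ LZL ZZ LZL ZZ ZZ LZL ZZ LZL — and concatenate.

LZLZZLZLZZZZLZLZZLZLZZZZZZZZLZLZZLZLZZZZLZLZZLZL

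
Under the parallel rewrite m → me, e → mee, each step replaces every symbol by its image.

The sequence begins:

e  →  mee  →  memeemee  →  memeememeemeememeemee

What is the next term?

memeememeemeememeememeemeememeemeememeememeemeememeemee

Replace each of the 21 characters of memeememeemeememeemee in place — me mee me mee mee me mee me mee mee me mee mee me mee me mee mee me mee mee — and concatenate.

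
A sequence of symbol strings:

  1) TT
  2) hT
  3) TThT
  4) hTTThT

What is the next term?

TThThTTThT

Each term (from the third on) is the two preceding terms concatenated in order: term 3 = TT·hT = TThT.
Continuing: TThT · hTTThT gives term 5.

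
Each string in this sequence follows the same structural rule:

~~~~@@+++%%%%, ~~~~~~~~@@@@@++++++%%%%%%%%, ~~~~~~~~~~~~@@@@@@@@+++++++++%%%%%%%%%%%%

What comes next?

~~~~~~~~~~~~~~~~@@@@@@@@@@@++++++++++++%%%%%%%%%%%%%%%%

The n-th term is 4n ~'s then 3n-1 @'s then 3n +'s then 4n %'s (n = 1, 2, …).
Setting n = 4 gives 16, 11, 12, 16 characters in each block.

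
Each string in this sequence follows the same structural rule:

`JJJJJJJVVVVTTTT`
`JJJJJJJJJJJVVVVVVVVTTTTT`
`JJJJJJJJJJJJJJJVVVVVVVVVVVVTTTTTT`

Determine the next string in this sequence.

JJJJJJJJJJJJJJJJJJJVVVVVVVVVVVVVVVVTTTTTTT

The n-th term is 4n+3 J's then 4n V's then n+3 T's (n = 1, 2, …).
At n = 4 the blocks have lengths 19, 16, 7.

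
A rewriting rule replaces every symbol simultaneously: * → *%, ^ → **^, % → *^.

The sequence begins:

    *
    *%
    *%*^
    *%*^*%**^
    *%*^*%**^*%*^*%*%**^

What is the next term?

*%*^*%**^*%*^*%*%**^*%*^*%**^*%*^*%*^*%*%**^

φ(*%*^*%**^*%*^*%*%**^) expands symbol-by-symbol to *% *^ *% **^ *% *^ *% *% **^ *% *^ *% **^ *% *^ *% *^ *% *% **^; joining the 20 pieces gives the next term.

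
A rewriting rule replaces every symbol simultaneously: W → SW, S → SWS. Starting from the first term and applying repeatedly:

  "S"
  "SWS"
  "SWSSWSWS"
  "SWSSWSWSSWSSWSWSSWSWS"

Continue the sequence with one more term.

φ(SWSSWSWSSWSSWSWSSWSWS) expands symbol-by-symbol to SWS SW SWS SWS SW SWS SW SWS SWS SW SWS SWS SW SWS SW SWS SWS SW SWS SW SWS; joining the 21 pieces gives the next term.

SWSSWSWSSWSSWSWSSWSWSSWSSWSWSSWSSWSWSSWSWSSWSSWSWSSWSWS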